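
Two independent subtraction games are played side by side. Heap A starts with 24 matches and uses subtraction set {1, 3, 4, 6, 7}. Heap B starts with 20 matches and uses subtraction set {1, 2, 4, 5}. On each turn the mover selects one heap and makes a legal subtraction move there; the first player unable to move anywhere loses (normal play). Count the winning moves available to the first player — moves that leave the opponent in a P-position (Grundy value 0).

Heap A, S = {1, 3, 4, 6, 7}:
n :  0  1  2  3  4  5  6  7  8  9 10 11 12 13 14 15 16 17 18 19 20 21 22 23 24
G :  0  1  0  1  2  3  2  3  4  5  0  1  0  1  2  3  2  3  4  5  0  1  0  1  2
G_A(24) = 2.
Heap B, S = {1, 2, 4, 5}:
n :  0  1  2  3  4  5  6  7  8  9 10 11 12 13 14 15 16 17 18 19 20
G :  0  1  2  0  1  2  0  1  2  0  1  2  0  1  2  0  1  2  0  1  2
G_B(20) = 2.
Combined Grundy value = 2 ⊕ 2 = 0.
A winning move leaves total XOR = 0, i.e. changes one component's Grundy value g to g ⊕ X where X is the current total.
Heap A: target g' = 2⊕0 = 2, but every legal move changes the Grundy value (mex property), so 0 moves.
Heap B: target g' = 2⊕0 = 2, but every legal move changes the Grundy value (mex property), so 0 moves.

0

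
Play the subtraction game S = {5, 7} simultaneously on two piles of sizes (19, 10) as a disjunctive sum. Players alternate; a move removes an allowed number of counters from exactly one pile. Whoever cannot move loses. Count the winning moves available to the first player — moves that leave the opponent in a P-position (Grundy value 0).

All piles use S = {5, 7}:
n :  0  1  2  3  4  5  6  7  8  9 10 11 12 13 14 15 16 17 18 19
G :  0  0  0  0  0  1  1  1  1  1  2  2  0  0  0  0  0  1  1  1
Pile A: G(19) = 1.
Pile B: G(10) = 2.
Combined Grundy value = 1 ⊕ 2 = 3.
A winning move leaves total XOR = 0, i.e. changes one component's Grundy value g to g ⊕ X where X is the current total.
Pile A: need g' = 1⊕3 = 2. Options: 19−5→G=0, 19−7→G=0. Hits: 0.
Pile B: need g' = 2⊕3 = 1. Options: 10−5→G=1, 10−7→G=0. Hits: 1.

1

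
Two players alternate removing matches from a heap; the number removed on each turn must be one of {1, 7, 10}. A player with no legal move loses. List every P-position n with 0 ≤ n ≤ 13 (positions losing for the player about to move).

0, 2, 4, 6, 8

n :  0  1  2  3  4  5  6  7  8  9 10 11 12 13
G :  0  1  0  1  0  1  0  1  0  1  2  3  2  3
P-positions are exactly the n with G(n) = 0.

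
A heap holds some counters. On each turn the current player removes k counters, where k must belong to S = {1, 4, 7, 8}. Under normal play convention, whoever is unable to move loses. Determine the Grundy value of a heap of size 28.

n :  0  1  2  3  4  5  6  7  8  9 10 11 12 13 14 15 16 17 18 19 20 21 22 23 24 25 26 27 28
G :  0  1  0  1  2  0  1  2  3  2  3  0  1  3  0  1  0  1  2  3  2  4  3  2  3  0  1  0  1

1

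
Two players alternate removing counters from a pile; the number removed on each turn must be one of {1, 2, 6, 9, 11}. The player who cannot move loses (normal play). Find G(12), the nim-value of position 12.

2

G(0) = 0
G(1) = mex{0} = 1
G(2) = mex{1,0} = 2
G(3) = mex{2,1} = 0
G(4) = mex{0,2} = 1
G(5) = mex{1,0} = 2
G(6) = mex{2,1,0} = 3
G(7) = mex{3,2,1} = 0
G(8) = mex{0,3,2} = 1
G(9) = mex{1,0,0,0} = 2
G(10) = mex{2,1,1,1} = 0
G(11) = mex{0,2,2,2,0} = 1
G(12) = mex{1,0,3,0,1} = 2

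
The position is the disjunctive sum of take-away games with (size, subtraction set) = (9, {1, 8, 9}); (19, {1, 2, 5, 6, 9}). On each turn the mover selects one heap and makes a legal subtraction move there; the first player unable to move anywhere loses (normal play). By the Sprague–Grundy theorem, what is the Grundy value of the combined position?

Heap A, S = {1, 8, 9}:
n : 0 1 2 3 4 5 6 7 8 9
G : 0 1 0 1 0 1 0 1 2 3
G_A(9) = 3.
Heap B, S = {1, 2, 5, 6, 9}:
n :  0  1  2  3  4  5  6  7  8  9 10 11 12 13 14 15 16 17 18 19
G :  0  1  2  0  1  2  3  0  1  2  0  1  2  3  0  1  2  0  1  2
G_B(19) = 2.
Combined Grundy value = 3 ⊕ 2 = 1.

1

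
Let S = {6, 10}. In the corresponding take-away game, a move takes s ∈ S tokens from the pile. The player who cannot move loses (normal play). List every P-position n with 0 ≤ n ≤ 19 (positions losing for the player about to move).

0, 1, 2, 3, 4, 5, 16, 17, 18, 19

G(0) = 0
G(1) = mex{} = 0
G(2) = mex{} = 0
G(3) = mex{} = 0
G(4) = mex{} = 0
G(5) = mex{} = 0
G(6) = mex{0} = 1
G(7) = mex{0} = 1
G(8) = mex{0} = 1
G(9) = mex{0} = 1
G(10) = mex{0,0} = 1
G(11) = mex{0,0} = 1
G(12) = mex{1,0} = 2
G(13) = mex{1,0} = 2
G(14) = mex{1,0} = 2
G(15) = mex{1,0} = 2
G(16) = mex{1,1} = 0
G(17) = mex{1,1} = 0
G(18) = mex{2,1} = 0
G(19) = mex{2,1} = 0
P-positions are exactly the n with G(n) = 0.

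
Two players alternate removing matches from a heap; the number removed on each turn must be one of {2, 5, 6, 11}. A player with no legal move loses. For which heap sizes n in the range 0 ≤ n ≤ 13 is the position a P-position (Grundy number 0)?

G(0) = 0
G(1) = mex{} = 0
G(2) = mex{0} = 1
G(3) = mex{0} = 1
G(4) = mex{1} = 0
G(5) = mex{1,0} = 2
G(6) = mex{0,0,0} = 1
G(7) = mex{2,1,0} = 3
G(8) = mex{1,1,1} = 0
G(9) = mex{3,0,1} = 2
G(10) = mex{0,2,0} = 1
G(11) = mex{2,1,2,0} = 3
G(12) = mex{1,3,1,0} = 2
G(13) = mex{3,0,3,1} = 2
P-positions are exactly the n with G(n) = 0.

0, 1, 4, 8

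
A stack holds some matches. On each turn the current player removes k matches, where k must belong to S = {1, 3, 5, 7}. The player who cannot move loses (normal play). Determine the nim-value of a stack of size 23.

G(0) = 0
G(1) = mex{0} = 1
G(2) = mex{1} = 0
G(3) = mex{0,0} = 1
G(4) = mex{1,1} = 0
G(5) = mex{0,0,0} = 1
G(6) = mex{1,1,1} = 0
G(7) = mex{0,0,0,0} = 1
G(8) = mex{1,1,1,1} = 0
G(9) = mex{0,0,0,0} = 1
G(10) = mex{1,1,1,1} = 0
G(11) = mex{0,0,0,0} = 1
G(12) = mex{1,1,1,1} = 0
G(13) = mex{0,0,0,0} = 1
G(14) = mex{1,1,1,1} = 0
G(15) = mex{0,0,0,0} = 1
G(16) = mex{1,1,1,1} = 0
G(17) = mex{0,0,0,0} = 1
G(18) = mex{1,1,1,1} = 0
G(19) = mex{0,0,0,0} = 1
G(20) = mex{1,1,1,1} = 0
G(21) = mex{0,0,0,0} = 1
G(22) = mex{1,1,1,1} = 0
G(23) = mex{0,0,0,0} = 1

1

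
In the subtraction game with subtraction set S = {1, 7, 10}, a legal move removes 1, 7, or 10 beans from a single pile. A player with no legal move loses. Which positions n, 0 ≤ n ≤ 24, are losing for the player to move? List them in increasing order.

0, 2, 4, 6, 8, 17, 19, 21, 23

n :  0  1  2  3  4  5  6  7  8  9 10 11 12 13 14 15 16 17 18 19 20 21 22 23 24
G :  0  1  0  1  0  1  0  1  0  1  2  3  2  3  2  3  2  0  1  0  1  0  1  0  1
P-positions are exactly the n with G(n) = 0.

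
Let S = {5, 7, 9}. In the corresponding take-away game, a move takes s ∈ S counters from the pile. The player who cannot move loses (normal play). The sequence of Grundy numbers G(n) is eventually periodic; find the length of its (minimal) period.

14

n :  0  1  2  3  4  5  6  7  8  9 10 11 12 13 14 15 16 17 18 19 20 21 22 23 24 25 26 27 28 29
G :  0  0  0  0  0  1  1  1  1  1  2  2  2  2  0  0  0  0  0  1  1  1  1  1  2  2  2  2  0  0
G(n+14) = G(n) holds for n = 0,…,8 (a full window of length max(S) = 9), so the sequence is purely periodic with period 14.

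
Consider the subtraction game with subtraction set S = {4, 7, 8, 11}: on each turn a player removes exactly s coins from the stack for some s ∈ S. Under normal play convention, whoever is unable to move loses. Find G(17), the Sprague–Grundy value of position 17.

0

G(0) = 0
G(1) = mex{} = 0
G(2) = mex{} = 0
G(3) = mex{} = 0
G(4) = mex{0} = 1
G(5) = mex{0} = 1
G(6) = mex{0} = 1
G(7) = mex{0,0} = 1
G(8) = mex{1,0,0} = 2
G(9) = mex{1,0,0} = 2
G(10) = mex{1,0,0} = 2
G(11) = mex{1,1,0,0} = 2
G(12) = mex{2,1,1,0} = 3
G(13) = mex{2,1,1,0} = 3
G(14) = mex{2,1,1,0} = 3
G(15) = mex{2,2,1,1} = 0
G(16) = mex{3,2,2,1} = 0
G(17) = mex{3,2,2,1} = 0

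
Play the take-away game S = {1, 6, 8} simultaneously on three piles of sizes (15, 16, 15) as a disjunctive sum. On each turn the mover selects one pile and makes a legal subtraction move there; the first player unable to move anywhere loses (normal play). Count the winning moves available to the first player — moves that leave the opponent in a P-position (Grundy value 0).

0

All piles use S = {1, 6, 8}:
G(0) = 0
G(1) = mex{0} = 1
G(2) = mex{1} = 0
G(3) = mex{0} = 1
G(4) = mex{1} = 0
G(5) = mex{0} = 1
G(6) = mex{1,0} = 2
G(7) = mex{2,1} = 0
G(8) = mex{0,0,0} = 1
G(9) = mex{1,1,1} = 0
G(10) = mex{0,0,0} = 1
G(11) = mex{1,1,1} = 0
G(12) = mex{0,2,0} = 1
G(13) = mex{1,0,1} = 2
G(14) = mex{2,1,2} = 0
G(15) = mex{0,0,0} = 1
G(16) = mex{1,1,1} = 0
Pile A: G(15) = 1.
Pile B: G(16) = 0.
Pile C: G(15) = 1.
Combined Grundy value = 1 ⊕ 0 ⊕ 1 = 0.
A winning move leaves total XOR = 0, i.e. changes one component's Grundy value g to g ⊕ X where X is the current total.
Pile A: target g' = 1⊕0 = 1, but every legal move changes the Grundy value (mex property), so 0 moves.
Pile B: target g' = 0⊕0 = 0, but every legal move changes the Grundy value (mex property), so 0 moves.
Pile C: target g' = 1⊕0 = 1, but every legal move changes the Grundy value (mex property), so 0 moves.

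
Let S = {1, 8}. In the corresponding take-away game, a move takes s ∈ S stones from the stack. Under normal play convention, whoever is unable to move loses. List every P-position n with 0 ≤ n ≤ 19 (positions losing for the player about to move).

0, 2, 4, 6, 9, 11, 13, 15, 18

G(0) = 0
G(1) = mex{0} = 1
G(2) = mex{1} = 0
G(3) = mex{0} = 1
G(4) = mex{1} = 0
G(5) = mex{0} = 1
G(6) = mex{1} = 0
G(7) = mex{0} = 1
G(8) = mex{1,0} = 2
G(9) = mex{2,1} = 0
G(10) = mex{0,0} = 1
G(11) = mex{1,1} = 0
G(12) = mex{0,0} = 1
G(13) = mex{1,1} = 0
G(14) = mex{0,0} = 1
G(15) = mex{1,1} = 0
G(16) = mex{0,2} = 1
G(17) = mex{1,0} = 2
G(18) = mex{2,1} = 0
G(19) = mex{0,0} = 1
P-positions are exactly the n with G(n) = 0.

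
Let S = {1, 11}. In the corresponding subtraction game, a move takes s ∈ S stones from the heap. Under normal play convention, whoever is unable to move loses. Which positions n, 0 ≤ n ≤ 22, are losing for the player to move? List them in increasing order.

0, 2, 4, 6, 8, 10, 12, 14, 16, 18, 20, 22

n :  0  1  2  3  4  5  6  7  8  9 10 11 12 13 14 15 16 17 18 19 20 21 22
G :  0  1  0  1  0  1  0  1  0  1  0  1  0  1  0  1  0  1  0  1  0  1  0
P-positions are exactly the n with G(n) = 0.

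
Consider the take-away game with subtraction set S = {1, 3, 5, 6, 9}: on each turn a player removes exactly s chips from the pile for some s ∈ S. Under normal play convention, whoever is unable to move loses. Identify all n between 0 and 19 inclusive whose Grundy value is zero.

n :  0  1  2  3  4  5  6  7  8  9 10 11 12 13 14 15 16 17 18 19
G :  0  1  0  1  0  1  2  3  2  3  2  3  0  1  0  1  0  1  2  3
P-positions are exactly the n with G(n) = 0.

0, 2, 4, 12, 14, 16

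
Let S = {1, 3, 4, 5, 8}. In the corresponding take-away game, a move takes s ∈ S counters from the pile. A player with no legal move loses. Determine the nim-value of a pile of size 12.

G(0) = 0
G(1) = mex{0} = 1
G(2) = mex{1} = 0
G(3) = mex{0,0} = 1
G(4) = mex{1,1,0} = 2
G(5) = mex{2,0,1,0} = 3
G(6) = mex{3,1,0,1} = 2
G(7) = mex{2,2,1,0} = 3
G(8) = mex{3,3,2,1,0} = 4
G(9) = mex{4,2,3,2,1} = 0
G(10) = mex{0,3,2,3,0} = 1
G(11) = mex{1,4,3,2,1} = 0
G(12) = mex{0,0,4,3,2} = 1

1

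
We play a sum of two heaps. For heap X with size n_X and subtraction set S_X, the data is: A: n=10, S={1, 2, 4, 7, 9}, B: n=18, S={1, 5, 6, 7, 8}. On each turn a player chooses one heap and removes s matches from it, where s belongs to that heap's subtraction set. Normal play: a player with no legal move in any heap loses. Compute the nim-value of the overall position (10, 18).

Heap A, S = {1, 2, 4, 7, 9}:
n :  0  1  2  3  4  5  6  7  8  9 10
G :  0  1  2  0  1  2  0  1  2  3  4
G_A(10) = 4.
Heap B, S = {1, 5, 6, 7, 8}:
G(0) = 0
G(1) = mex{0} = 1
G(2) = mex{1} = 0
G(3) = mex{0} = 1
G(4) = mex{1} = 0
G(5) = mex{0,0} = 1
G(6) = mex{1,1,0} = 2
G(7) = mex{2,0,1,0} = 3
G(8) = mex{3,1,0,1,0} = 2
G(9) = mex{2,0,1,0,1} = 3
G(10) = mex{3,1,0,1,0} = 2
G(11) = mex{2,2,1,0,1} = 3
G(12) = mex{3,3,2,1,0} = 4
G(13) = mex{4,2,3,2,1} = 0
G(14) = mex{0,3,2,3,2} = 1
G(15) = mex{1,2,3,2,3} = 0
G(16) = mex{0,3,2,3,2} = 1
G(17) = mex{1,4,3,2,3} = 0
G(18) = mex{0,0,4,3,2} = 1
G_B(18) = 1.
Combined Grundy value = 4 ⊕ 1 = 5.

5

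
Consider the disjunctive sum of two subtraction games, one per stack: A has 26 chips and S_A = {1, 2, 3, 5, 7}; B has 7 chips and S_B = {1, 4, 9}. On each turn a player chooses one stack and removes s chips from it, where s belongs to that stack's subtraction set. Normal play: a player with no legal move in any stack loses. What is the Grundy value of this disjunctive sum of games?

Stack A, S = {1, 2, 3, 5, 7}:
G(0) = 0
G(1) = mex{0} = 1
G(2) = mex{1,0} = 2
G(3) = mex{2,1,0} = 3
G(4) = mex{3,2,1} = 0
G(5) = mex{0,3,2,0} = 1
G(6) = mex{1,0,3,1} = 2
G(7) = mex{2,1,0,2,0} = 3
G(8) = mex{3,2,1,3,1} = 0
G(9) = mex{0,3,2,0,2} = 1
G(10) = mex{1,0,3,1,3} = 2
G(11) = mex{2,1,0,2,0} = 3
G(12) = mex{3,2,1,3,1} = 0
G(13) = mex{0,3,2,0,2} = 1
G(14) = mex{1,0,3,1,3} = 2
G(15) = mex{2,1,0,2,0} = 3
G(16) = mex{3,2,1,3,1} = 0
G(17) = mex{0,3,2,0,2} = 1
G(18) = mex{1,0,3,1,3} = 2
G(19) = mex{2,1,0,2,0} = 3
G(20) = mex{3,2,1,3,1} = 0
G(21) = mex{0,3,2,0,2} = 1
G(22) = mex{1,0,3,1,3} = 2
G(23) = mex{2,1,0,2,0} = 3
G(24) = mex{3,2,1,3,1} = 0
G(25) = mex{0,3,2,0,2} = 1
G(26) = mex{1,0,3,1,3} = 2
G_A(26) = 2.
Stack B, S = {1, 4, 9}:
n : 0 1 2 3 4 5 6 7
G : 0 1 0 1 2 0 1 0
G_B(7) = 0.
Combined Grundy value = 2 ⊕ 0 = 2.

2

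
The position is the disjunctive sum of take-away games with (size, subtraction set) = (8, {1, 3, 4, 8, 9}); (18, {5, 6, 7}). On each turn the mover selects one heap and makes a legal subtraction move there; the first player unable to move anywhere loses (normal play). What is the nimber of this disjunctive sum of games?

0

Heap A, S = {1, 3, 4, 8, 9}:
G(0) = 0
G(1) = mex{0} = 1
G(2) = mex{1} = 0
G(3) = mex{0,0} = 1
G(4) = mex{1,1,0} = 2
G(5) = mex{2,0,1} = 3
G(6) = mex{3,1,0} = 2
G(7) = mex{2,2,1} = 0
G(8) = mex{0,3,2,0} = 1
G_A(8) = 1.
Heap B, S = {5, 6, 7}:
G(0) = 0
G(1) = mex{} = 0
G(2) = mex{} = 0
G(3) = mex{} = 0
G(4) = mex{} = 0
G(5) = mex{0} = 1
G(6) = mex{0,0} = 1
G(7) = mex{0,0,0} = 1
G(8) = mex{0,0,0} = 1
G(9) = mex{0,0,0} = 1
G(10) = mex{1,0,0} = 2
G(11) = mex{1,1,0} = 2
G(12) = mex{1,1,1} = 0
G(13) = mex{1,1,1} = 0
G(14) = mex{1,1,1} = 0
G(15) = mex{2,1,1} = 0
G(16) = mex{2,2,1} = 0
G(17) = mex{0,2,2} = 1
G(18) = mex{0,0,2} = 1
G_B(18) = 1.
Combined Grundy value = 1 ⊕ 1 = 0.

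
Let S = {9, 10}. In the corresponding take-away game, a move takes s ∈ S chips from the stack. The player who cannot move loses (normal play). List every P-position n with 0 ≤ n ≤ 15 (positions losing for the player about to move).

0, 1, 2, 3, 4, 5, 6, 7, 8

G(0) = 0
G(1) = mex{} = 0
G(2) = mex{} = 0
G(3) = mex{} = 0
G(4) = mex{} = 0
G(5) = mex{} = 0
G(6) = mex{} = 0
G(7) = mex{} = 0
G(8) = mex{} = 0
G(9) = mex{0} = 1
G(10) = mex{0,0} = 1
G(11) = mex{0,0} = 1
G(12) = mex{0,0} = 1
G(13) = mex{0,0} = 1
G(14) = mex{0,0} = 1
G(15) = mex{0,0} = 1
P-positions are exactly the n with G(n) = 0.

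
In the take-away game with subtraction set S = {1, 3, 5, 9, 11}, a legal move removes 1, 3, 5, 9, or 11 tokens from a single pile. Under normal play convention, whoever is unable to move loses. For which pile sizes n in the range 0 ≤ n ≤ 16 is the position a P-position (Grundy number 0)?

0, 2, 4, 6, 8, 10, 12, 14, 16

n :  0  1  2  3  4  5  6  7  8  9 10 11 12 13 14 15 16
G :  0  1  0  1  0  1  0  1  0  1  0  1  0  1  0  1  0
P-positions are exactly the n with G(n) = 0.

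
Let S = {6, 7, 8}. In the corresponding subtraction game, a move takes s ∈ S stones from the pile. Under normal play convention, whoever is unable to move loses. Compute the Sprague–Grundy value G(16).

0

n :  0  1  2  3  4  5  6  7  8  9 10 11 12 13 14 15 16
G :  0  0  0  0  0  0  1  1  1  1  1  1  2  2  0  0  0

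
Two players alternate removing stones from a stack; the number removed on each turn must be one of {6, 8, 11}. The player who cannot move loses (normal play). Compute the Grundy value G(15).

n :  0  1  2  3  4  5  6  7  8  9 10 11 12 13 14 15
G :  0  0  0  0  0  0  1  1  1  1  1  1  2  2  2  2

2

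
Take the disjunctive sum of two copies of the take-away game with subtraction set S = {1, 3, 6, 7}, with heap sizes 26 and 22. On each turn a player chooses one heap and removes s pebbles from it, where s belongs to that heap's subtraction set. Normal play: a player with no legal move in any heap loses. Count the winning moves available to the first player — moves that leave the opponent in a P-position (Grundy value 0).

2

All heaps use S = {1, 3, 6, 7}:
G(0) = 0
G(1) = mex{0} = 1
G(2) = mex{1} = 0
G(3) = mex{0,0} = 1
G(4) = mex{1,1} = 0
G(5) = mex{0,0} = 1
G(6) = mex{1,1,0} = 2
G(7) = mex{2,0,1,0} = 3
G(8) = mex{3,1,0,1} = 2
G(9) = mex{2,2,1,0} = 3
G(10) = mex{3,3,0,1} = 2
G(11) = mex{2,2,1,0} = 3
G(12) = mex{3,3,2,1} = 0
G(13) = mex{0,2,3,2} = 1
G(14) = mex{1,3,2,3} = 0
G(15) = mex{0,0,3,2} = 1
G(16) = mex{1,1,2,3} = 0
G(17) = mex{0,0,3,2} = 1
G(18) = mex{1,1,0,3} = 2
G(19) = mex{2,0,1,0} = 3
G(20) = mex{3,1,0,1} = 2
G(21) = mex{2,2,1,0} = 3
G(22) = mex{3,3,0,1} = 2
G(23) = mex{2,2,1,0} = 3
G(24) = mex{3,3,2,1} = 0
G(25) = mex{0,2,3,2} = 1
G(26) = mex{1,3,2,3} = 0
Heap A: G(26) = 0.
Heap B: G(22) = 2.
Combined Grundy value = 0 ⊕ 2 = 2.
A winning move leaves total XOR = 0, i.e. changes one component's Grundy value g to g ⊕ X where X is the current total.
Heap A: need g' = 0⊕2 = 2. Options: 26−1→G=1, 26−3→G=3, 26−6→G=2, 26−7→G=3. Hits: 1.
Heap B: need g' = 2⊕2 = 0. Options: 22−1→G=3, 22−3→G=3, 22−6→G=0, 22−7→G=1. Hits: 1.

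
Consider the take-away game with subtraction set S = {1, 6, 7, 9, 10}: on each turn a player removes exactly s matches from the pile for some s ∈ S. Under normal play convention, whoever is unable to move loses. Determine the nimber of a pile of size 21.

n :  0  1  2  3  4  5  6  7  8  9 10 11 12 13 14 15 16 17 18 19 20 21
G :  0  1  0  1  0  1  2  3  2  3  2  3  4  5  4  0  1  0  1  0  1  2

2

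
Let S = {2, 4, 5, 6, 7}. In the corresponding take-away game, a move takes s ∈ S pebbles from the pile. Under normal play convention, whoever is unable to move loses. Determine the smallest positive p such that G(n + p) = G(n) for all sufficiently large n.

9

G(0) = 0
G(1) = mex{} = 0
G(2) = mex{0} = 1
G(3) = mex{0} = 1
G(4) = mex{1,0} = 2
G(5) = mex{1,0,0} = 2
G(6) = mex{2,1,0,0} = 3
G(7) = mex{2,1,1,0,0} = 3
G(8) = mex{3,2,1,1,0} = 4
G(9) = mex{3,2,2,1,1} = 0
G(10) = mex{4,3,2,2,1} = 0
G(11) = mex{0,3,3,2,2} = 1
G(12) = mex{0,4,3,3,2} = 1
G(13) = mex{1,0,4,3,3} = 2
G(14) = mex{1,0,0,4,3} = 2
G(15) = mex{2,1,0,0,4} = 3
G(16) = mex{2,1,1,0,0} = 3
G(17) = mex{3,2,1,1,0} = 4
G(18) = mex{3,2,2,1,1} = 0
G(19) = mex{4,3,2,2,1} = 0
G(n+9) = G(n) holds for n = 0,…,6 (a full window of length max(S) = 7), so the sequence is purely periodic with period 9.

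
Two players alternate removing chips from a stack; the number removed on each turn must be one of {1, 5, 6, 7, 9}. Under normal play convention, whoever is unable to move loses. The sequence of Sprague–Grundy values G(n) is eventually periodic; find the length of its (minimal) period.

G(0) = 0
G(1) = mex{0} = 1
G(2) = mex{1} = 0
G(3) = mex{0} = 1
G(4) = mex{1} = 0
G(5) = mex{0,0} = 1
G(6) = mex{1,1,0} = 2
G(7) = mex{2,0,1,0} = 3
G(8) = mex{3,1,0,1} = 2
G(9) = mex{2,0,1,0,0} = 3
G(10) = mex{3,1,0,1,1} = 2
G(11) = mex{2,2,1,0,0} = 3
G(12) = mex{3,3,2,1,1} = 0
G(13) = mex{0,2,3,2,0} = 1
G(14) = mex{1,3,2,3,1} = 0
G(15) = mex{0,2,3,2,2} = 1
G(16) = mex{1,3,2,3,3} = 0
G(17) = mex{0,0,3,2,2} = 1
G(18) = mex{1,1,0,3,3} = 2
G(19) = mex{2,0,1,0,2} = 3
G(20) = mex{3,1,0,1,3} = 2
G(21) = mex{2,0,1,0,0} = 3
G(22) = mex{3,1,0,1,1} = 2
G(23) = mex{2,2,1,0,0} = 3
G(24) = mex{3,3,2,1,1} = 0
G(25) = mex{0,2,3,2,0} = 1
G(n+12) = G(n) holds for n = 0,…,8 (a full window of length max(S) = 9), so the sequence is purely periodic with period 12.

12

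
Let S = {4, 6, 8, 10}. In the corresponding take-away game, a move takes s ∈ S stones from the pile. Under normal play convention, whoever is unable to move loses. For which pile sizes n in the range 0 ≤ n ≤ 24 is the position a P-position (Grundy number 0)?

G(0) = 0
G(1) = mex{} = 0
G(2) = mex{} = 0
G(3) = mex{} = 0
G(4) = mex{0} = 1
G(5) = mex{0} = 1
G(6) = mex{0,0} = 1
G(7) = mex{0,0} = 1
G(8) = mex{1,0,0} = 2
G(9) = mex{1,0,0} = 2
G(10) = mex{1,1,0,0} = 2
G(11) = mex{1,1,0,0} = 2
G(12) = mex{2,1,1,0} = 3
G(13) = mex{2,1,1,0} = 3
G(14) = mex{2,2,1,1} = 0
G(15) = mex{2,2,1,1} = 0
G(16) = mex{3,2,2,1} = 0
G(17) = mex{3,2,2,1} = 0
G(18) = mex{0,3,2,2} = 1
G(19) = mex{0,3,2,2} = 1
G(20) = mex{0,0,3,2} = 1
G(21) = mex{0,0,3,2} = 1
G(22) = mex{1,0,0,3} = 2
G(23) = mex{1,0,0,3} = 2
G(24) = mex{1,1,0,0} = 2
P-positions are exactly the n with G(n) = 0.

0, 1, 2, 3, 14, 15, 16, 17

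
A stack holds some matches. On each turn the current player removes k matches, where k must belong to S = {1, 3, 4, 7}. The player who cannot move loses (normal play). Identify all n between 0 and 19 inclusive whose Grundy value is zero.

G(0) = 0
G(1) = mex{0} = 1
G(2) = mex{1} = 0
G(3) = mex{0,0} = 1
G(4) = mex{1,1,0} = 2
G(5) = mex{2,0,1} = 3
G(6) = mex{3,1,0} = 2
G(7) = mex{2,2,1,0} = 3
G(8) = mex{3,3,2,1} = 0
G(9) = mex{0,2,3,0} = 1
G(10) = mex{1,3,2,1} = 0
G(11) = mex{0,0,3,2} = 1
G(12) = mex{1,1,0,3} = 2
G(13) = mex{2,0,1,2} = 3
G(14) = mex{3,1,0,3} = 2
G(15) = mex{2,2,1,0} = 3
G(16) = mex{3,3,2,1} = 0
G(17) = mex{0,2,3,0} = 1
G(18) = mex{1,3,2,1} = 0
G(19) = mex{0,0,3,2} = 1
P-positions are exactly the n with G(n) = 0.

0, 2, 8, 10, 16, 18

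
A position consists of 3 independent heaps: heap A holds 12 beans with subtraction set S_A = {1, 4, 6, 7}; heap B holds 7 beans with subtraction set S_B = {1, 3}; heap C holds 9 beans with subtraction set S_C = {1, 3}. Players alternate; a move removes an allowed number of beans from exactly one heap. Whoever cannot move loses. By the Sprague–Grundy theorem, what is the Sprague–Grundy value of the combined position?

2

Heap A, S = {1, 4, 6, 7}:
n :  0  1  2  3  4  5  6  7  8  9 10 11 12
G :  0  1  0  1  2  0  1  2  3  2  0  1  2
G_A(12) = 2.
Heap B, S = {1, 3}:
n : 0 1 2 3 4 5 6 7
G : 0 1 0 1 0 1 0 1
G_B(7) = 1.
Heap C, S = {1, 3}:
n : 0 1 2 3 4 5 6 7 8 9
G : 0 1 0 1 0 1 0 1 0 1
G_C(9) = 1.
Combined Grundy value = 2 ⊕ 1 ⊕ 1 = 2.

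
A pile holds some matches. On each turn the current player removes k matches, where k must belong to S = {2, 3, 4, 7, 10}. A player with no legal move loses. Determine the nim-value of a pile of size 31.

1

n :  0  1  2  3  4  5  6  7  8  9 10 11 12 13 14 15 16 17 18 19 20 21 22 23 24 25 26 27 28 29 30 31
G :  0  0  1  1  2  2  0  3  1  4  2  5  0  3  1  4  2  0  0  1  1  2  2  0  3  1  4  2  5  0  3  1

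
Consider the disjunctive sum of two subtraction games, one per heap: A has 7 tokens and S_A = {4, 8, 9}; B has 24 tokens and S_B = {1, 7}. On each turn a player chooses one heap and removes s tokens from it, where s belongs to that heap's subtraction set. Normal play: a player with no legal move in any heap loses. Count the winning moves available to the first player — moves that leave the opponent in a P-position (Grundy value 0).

3

Heap A, S = {4, 8, 9}:
n : 0 1 2 3 4 5 6 7
G : 0 0 0 0 1 1 1 1
G_A(7) = 1.
Heap B, S = {1, 7}:
n :  0  1  2  3  4  5  6  7  8  9 10 11 12 13 14 15 16 17 18 19 20 21 22 23 24
G :  0  1  0  1  0  1  0  1  0  1  0  1  0  1  0  1  0  1  0  1  0  1  0  1  0
G_B(24) = 0.
Combined Grundy value = 1 ⊕ 0 = 1.
A winning move leaves total XOR = 0, i.e. changes one component's Grundy value g to g ⊕ X where X is the current total.
Heap A: need g' = 1⊕1 = 0. Options: 7−4→G=0. Hits: 1.
Heap B: need g' = 0⊕1 = 1. Options: 24−1→G=1, 24−7→G=1. Hits: 2.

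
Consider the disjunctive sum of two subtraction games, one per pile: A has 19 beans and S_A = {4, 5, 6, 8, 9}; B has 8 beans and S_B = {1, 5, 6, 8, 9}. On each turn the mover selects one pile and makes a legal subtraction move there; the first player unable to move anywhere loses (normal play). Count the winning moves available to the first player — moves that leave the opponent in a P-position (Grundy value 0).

Pile A, S = {4, 5, 6, 8, 9}:
G(0) = 0
G(1) = mex{} = 0
G(2) = mex{} = 0
G(3) = mex{} = 0
G(4) = mex{0} = 1
G(5) = mex{0,0} = 1
G(6) = mex{0,0,0} = 1
G(7) = mex{0,0,0} = 1
G(8) = mex{1,0,0,0} = 2
G(9) = mex{1,1,0,0,0} = 2
G(10) = mex{1,1,1,0,0} = 2
G(11) = mex{1,1,1,0,0} = 2
G(12) = mex{2,1,1,1,0} = 3
G(13) = mex{2,2,1,1,1} = 0
G(14) = mex{2,2,2,1,1} = 0
G(15) = mex{2,2,2,1,1} = 0
G(16) = mex{3,2,2,2,1} = 0
G(17) = mex{0,3,2,2,2} = 1
G(18) = mex{0,0,3,2,2} = 1
G(19) = mex{0,0,0,2,2} = 1
G_A(19) = 1.
Pile B, S = {1, 5, 6, 8, 9}:
n : 0 1 2 3 4 5 6 7 8
G : 0 1 0 1 0 1 2 3 2
G_B(8) = 2.
Combined Grundy value = 1 ⊕ 2 = 3.
A winning move leaves total XOR = 0, i.e. changes one component's Grundy value g to g ⊕ X where X is the current total.
Pile A: need g' = 1⊕3 = 2. Options: 19−4→G=0, 19−5→G=0, 19−6→G=0, 19−8→G=2, 19−9→G=2. Hits: 2.
Pile B: need g' = 2⊕3 = 1. Options: 8−1→G=3, 8−5→G=1, 8−6→G=0, 8−8→G=0. Hits: 1.

3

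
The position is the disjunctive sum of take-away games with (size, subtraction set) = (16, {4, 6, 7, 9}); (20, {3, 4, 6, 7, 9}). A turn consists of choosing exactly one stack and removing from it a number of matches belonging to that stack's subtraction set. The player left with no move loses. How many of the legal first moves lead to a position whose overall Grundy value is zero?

4

Stack A, S = {4, 6, 7, 9}:
G(0) = 0
G(1) = mex{} = 0
G(2) = mex{} = 0
G(3) = mex{} = 0
G(4) = mex{0} = 1
G(5) = mex{0} = 1
G(6) = mex{0,0} = 1
G(7) = mex{0,0,0} = 1
G(8) = mex{1,0,0} = 2
G(9) = mex{1,0,0,0} = 2
G(10) = mex{1,1,0,0} = 2
G(11) = mex{1,1,1,0} = 2
G(12) = mex{2,1,1,0} = 3
G(13) = mex{2,1,1,1} = 0
G(14) = mex{2,2,1,1} = 0
G(15) = mex{2,2,2,1} = 0
G(16) = mex{3,2,2,1} = 0
G_A(16) = 0.
Stack B, S = {3, 4, 6, 7, 9}:
G(0) = 0
G(1) = mex{} = 0
G(2) = mex{} = 0
G(3) = mex{0} = 1
G(4) = mex{0,0} = 1
G(5) = mex{0,0} = 1
G(6) = mex{1,0,0} = 2
G(7) = mex{1,1,0,0} = 2
G(8) = mex{1,1,0,0} = 2
G(9) = mex{2,1,1,0,0} = 3
G(10) = mex{2,2,1,1,0} = 3
G(11) = mex{2,2,1,1,0} = 3
G(12) = mex{3,2,2,1,1} = 0
G(13) = mex{3,3,2,2,1} = 0
G(14) = mex{3,3,2,2,1} = 0
G(15) = mex{0,3,3,2,2} = 1
G(16) = mex{0,0,3,3,2} = 1
G(17) = mex{0,0,3,3,2} = 1
G(18) = mex{1,0,0,3,3} = 2
G(19) = mex{1,1,0,0,3} = 2
G(20) = mex{1,1,0,0,3} = 2
G_B(20) = 2.
Combined Grundy value = 0 ⊕ 2 = 2.
A winning move leaves total XOR = 0, i.e. changes one component's Grundy value g to g ⊕ X where X is the current total.
Stack A: need g' = 0⊕2 = 2. Options: 16−4→G=3, 16−6→G=2, 16−7→G=2, 16−9→G=1. Hits: 2.
Stack B: need g' = 2⊕2 = 0. Options: 20−3→G=1, 20−4→G=1, 20−6→G=0, 20−7→G=0, 20−9→G=3. Hits: 2.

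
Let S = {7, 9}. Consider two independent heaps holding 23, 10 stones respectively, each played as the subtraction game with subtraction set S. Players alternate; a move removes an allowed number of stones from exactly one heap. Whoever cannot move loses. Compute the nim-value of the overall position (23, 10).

All heaps use S = {7, 9}:
G(0) = 0
G(1) = mex{} = 0
G(2) = mex{} = 0
G(3) = mex{} = 0
G(4) = mex{} = 0
G(5) = mex{} = 0
G(6) = mex{} = 0
G(7) = mex{0} = 1
G(8) = mex{0} = 1
G(9) = mex{0,0} = 1
G(10) = mex{0,0} = 1
G(11) = mex{0,0} = 1
G(12) = mex{0,0} = 1
G(13) = mex{0,0} = 1
G(14) = mex{1,0} = 2
G(15) = mex{1,0} = 2
G(16) = mex{1,1} = 0
G(17) = mex{1,1} = 0
G(18) = mex{1,1} = 0
G(19) = mex{1,1} = 0
G(20) = mex{1,1} = 0
G(21) = mex{2,1} = 0
G(22) = mex{2,1} = 0
G(23) = mex{0,2} = 1
Heap A: G(23) = 1.
Heap B: G(10) = 1.
Combined Grundy value = 1 ⊕ 1 = 0.

0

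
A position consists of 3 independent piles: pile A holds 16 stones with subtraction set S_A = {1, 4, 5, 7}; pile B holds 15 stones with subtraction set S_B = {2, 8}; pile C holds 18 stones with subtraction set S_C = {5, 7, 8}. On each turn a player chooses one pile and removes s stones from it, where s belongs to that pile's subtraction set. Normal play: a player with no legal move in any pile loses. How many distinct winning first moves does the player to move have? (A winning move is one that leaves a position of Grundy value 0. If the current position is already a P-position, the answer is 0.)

Pile A, S = {1, 4, 5, 7}:
G(0) = 0
G(1) = mex{0} = 1
G(2) = mex{1} = 0
G(3) = mex{0} = 1
G(4) = mex{1,0} = 2
G(5) = mex{2,1,0} = 3
G(6) = mex{3,0,1} = 2
G(7) = mex{2,1,0,0} = 3
G(8) = mex{3,2,1,1} = 0
G(9) = mex{0,3,2,0} = 1
G(10) = mex{1,2,3,1} = 0
G(11) = mex{0,3,2,2} = 1
G(12) = mex{1,0,3,3} = 2
G(13) = mex{2,1,0,2} = 3
G(14) = mex{3,0,1,3} = 2
G(15) = mex{2,1,0,0} = 3
G(16) = mex{3,2,1,1} = 0
G_A(16) = 0.
Pile B, S = {2, 8}:
n :  0  1  2  3  4  5  6  7  8  9 10 11 12 13 14 15
G :  0  0  1  1  0  0  1  1  2  2  0  0  1  1  0  0
G_B(15) = 0.
Pile C, S = {5, 7, 8}:
n :  0  1  2  3  4  5  6  7  8  9 10 11 12 13 14 15 16 17 18
G :  0  0  0  0  0  1  1  1  1  1  2  2  2  0  0  0  0  0  1
G_C(18) = 1.
Combined Grundy value = 0 ⊕ 0 ⊕ 1 = 1.
A winning move leaves total XOR = 0, i.e. changes one component's Grundy value g to g ⊕ X where X is the current total.
Pile A: need g' = 0⊕1 = 1. Options: 16−1→G=3, 16−4→G=2, 16−5→G=1, 16−7→G=1. Hits: 2.
Pile B: need g' = 0⊕1 = 1. Options: 15−2→G=1, 15−8→G=1. Hits: 2.
Pile C: need g' = 1⊕1 = 0. Options: 18−5→G=0, 18−7→G=2, 18−8→G=2. Hits: 1.

5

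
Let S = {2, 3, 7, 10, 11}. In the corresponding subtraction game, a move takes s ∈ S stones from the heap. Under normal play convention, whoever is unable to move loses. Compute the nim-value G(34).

n :  0  1  2  3  4  5  6  7  8  9 10 11 12 13 14 15 16 17 18 19 20 21 22 23 24 25 26 27 28 29 30 31 32 33 34
G :  0  0  1  1  2  0  0  1  1  2  2  3  3  4  0  5  1  3  0  0  1  1  2  0  5  1  2  0  4  1  2  0  0  1  1

1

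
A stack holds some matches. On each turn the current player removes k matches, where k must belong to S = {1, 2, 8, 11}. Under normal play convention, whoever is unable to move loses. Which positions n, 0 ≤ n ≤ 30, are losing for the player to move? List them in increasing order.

n :  0  1  2  3  4  5  6  7  8  9 10 11 12 13 14 15 16 17 18 19 20 21 22 23 24 25 26 27 28 29 30
G :  0  1  2  0  1  2  0  1  2  0  1  2  0  1  2  0  1  2  0  1  2  0  1  2  0  1  2  0  1  2  0
P-positions are exactly the n with G(n) = 0.

0, 3, 6, 9, 12, 15, 18, 21, 24, 27, 30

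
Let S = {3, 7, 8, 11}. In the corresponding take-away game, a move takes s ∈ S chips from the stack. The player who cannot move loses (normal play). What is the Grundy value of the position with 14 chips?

n :  0  1  2  3  4  5  6  7  8  9 10 11 12 13 14
G :  0  0  0  1  1  1  0  2  2  1  3  3  2  2  4

4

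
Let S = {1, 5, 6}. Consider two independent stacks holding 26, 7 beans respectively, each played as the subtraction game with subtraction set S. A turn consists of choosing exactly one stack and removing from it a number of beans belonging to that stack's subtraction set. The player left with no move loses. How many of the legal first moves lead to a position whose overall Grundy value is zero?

2

All stacks use S = {1, 5, 6}:
n :  0  1  2  3  4  5  6  7  8  9 10 11 12 13 14 15 16 17 18 19 20 21 22 23 24 25 26
G :  0  1  0  1  0  1  2  3  2  3  2  0  1  0  1  0  1  2  3  2  3  2  0  1  0  1  0
Stack A: G(26) = 0.
Stack B: G(7) = 3.
Combined Grundy value = 0 ⊕ 3 = 3.
A winning move leaves total XOR = 0, i.e. changes one component's Grundy value g to g ⊕ X where X is the current total.
Stack A: need g' = 0⊕3 = 3. Options: 26−1→G=1, 26−5→G=2, 26−6→G=3. Hits: 1.
Stack B: need g' = 3⊕3 = 0. Options: 7−1→G=2, 7−5→G=0, 7−6→G=1. Hits: 1.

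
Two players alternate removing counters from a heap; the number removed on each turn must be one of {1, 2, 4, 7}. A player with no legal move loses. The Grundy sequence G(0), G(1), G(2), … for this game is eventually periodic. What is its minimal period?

n :  0  1  2  3  4  5  6  7  8  9 10 11 12 13 14
G :  0  1  2  0  1  2  0  1  2  0  1  2  0  1  2
G(n+3) = G(n) holds for n = 0,…,6 (a full window of length max(S) = 7), so the sequence is purely periodic with period 3.

3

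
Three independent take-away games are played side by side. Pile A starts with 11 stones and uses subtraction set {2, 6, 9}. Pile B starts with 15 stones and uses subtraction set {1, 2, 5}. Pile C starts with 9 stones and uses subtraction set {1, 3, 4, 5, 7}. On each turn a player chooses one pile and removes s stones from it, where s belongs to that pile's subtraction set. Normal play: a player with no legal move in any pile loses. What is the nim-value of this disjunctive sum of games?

2

Pile A, S = {2, 6, 9}:
n :  0  1  2  3  4  5  6  7  8  9 10 11
G :  0  0  1  1  0  0  1  1  0  2  1  3
G_A(11) = 3.
Pile B, S = {1, 2, 5}:
G(0) = 0
G(1) = mex{0} = 1
G(2) = mex{1,0} = 2
G(3) = mex{2,1} = 0
G(4) = mex{0,2} = 1
G(5) = mex{1,0,0} = 2
G(6) = mex{2,1,1} = 0
G(7) = mex{0,2,2} = 1
G(8) = mex{1,0,0} = 2
G(9) = mex{2,1,1} = 0
G(10) = mex{0,2,2} = 1
G(11) = mex{1,0,0} = 2
G(12) = mex{2,1,1} = 0
G(13) = mex{0,2,2} = 1
G(14) = mex{1,0,0} = 2
G(15) = mex{2,1,1} = 0
G_B(15) = 0.
Pile C, S = {1, 3, 4, 5, 7}:
G(0) = 0
G(1) = mex{0} = 1
G(2) = mex{1} = 0
G(3) = mex{0,0} = 1
G(4) = mex{1,1,0} = 2
G(5) = mex{2,0,1,0} = 3
G(6) = mex{3,1,0,1} = 2
G(7) = mex{2,2,1,0,0} = 3
G(8) = mex{3,3,2,1,1} = 0
G(9) = mex{0,2,3,2,0} = 1
G_C(9) = 1.
Combined Grundy value = 3 ⊕ 0 ⊕ 1 = 2.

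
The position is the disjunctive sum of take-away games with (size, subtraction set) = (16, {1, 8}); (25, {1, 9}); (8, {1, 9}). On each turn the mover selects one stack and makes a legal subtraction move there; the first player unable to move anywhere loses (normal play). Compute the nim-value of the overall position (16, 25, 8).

0

Stack A, S = {1, 8}:
n :  0  1  2  3  4  5  6  7  8  9 10 11 12 13 14 15 16
G :  0  1  0  1  0  1  0  1  2  0  1  0  1  0  1  0  1
G_A(16) = 1.
Stack B, S = {1, 9}:
G(0) = 0
G(1) = mex{0} = 1
G(2) = mex{1} = 0
G(3) = mex{0} = 1
G(4) = mex{1} = 0
G(5) = mex{0} = 1
G(6) = mex{1} = 0
G(7) = mex{0} = 1
G(8) = mex{1} = 0
G(9) = mex{0,0} = 1
G(10) = mex{1,1} = 0
G(11) = mex{0,0} = 1
G(12) = mex{1,1} = 0
G(13) = mex{0,0} = 1
G(14) = mex{1,1} = 0
G(15) = mex{0,0} = 1
G(16) = mex{1,1} = 0
G(17) = mex{0,0} = 1
G(18) = mex{1,1} = 0
G(19) = mex{0,0} = 1
G(20) = mex{1,1} = 0
G(21) = mex{0,0} = 1
G(22) = mex{1,1} = 0
G(23) = mex{0,0} = 1
G(24) = mex{1,1} = 0
G(25) = mex{0,0} = 1
G_B(25) = 1.
Stack C, S = {1, 9}:
G(0) = 0
G(1) = mex{0} = 1
G(2) = mex{1} = 0
G(3) = mex{0} = 1
G(4) = mex{1} = 0
G(5) = mex{0} = 1
G(6) = mex{1} = 0
G(7) = mex{0} = 1
G(8) = mex{1} = 0
G_C(8) = 0.
Combined Grundy value = 1 ⊕ 1 ⊕ 0 = 0.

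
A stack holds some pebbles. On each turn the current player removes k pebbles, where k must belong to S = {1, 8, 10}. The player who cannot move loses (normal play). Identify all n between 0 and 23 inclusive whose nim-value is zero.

0, 2, 4, 6, 9, 11, 13, 15, 18, 20, 22

n :  0  1  2  3  4  5  6  7  8  9 10 11 12 13 14 15 16 17 18 19 20 21 22 23
G :  0  1  0  1  0  1  0  1  2  0  1  0  1  0  1  0  1  2  0  1  0  1  0  1
P-positions are exactly the n with G(n) = 0.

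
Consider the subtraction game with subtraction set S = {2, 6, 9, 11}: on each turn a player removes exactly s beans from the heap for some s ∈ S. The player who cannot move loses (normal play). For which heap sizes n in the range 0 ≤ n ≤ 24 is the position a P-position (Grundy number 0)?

0, 1, 4, 5, 8, 18, 21, 22

n :  0  1  2  3  4  5  6  7  8  9 10 11 12 13 14 15 16 17 18 19 20 21 22 23 24
G :  0  0  1  1  0  0  1  1  0  2  1  3  2  2  3  3  2  2  0  3  1  0  0  1  1
P-positions are exactly the n with G(n) = 0.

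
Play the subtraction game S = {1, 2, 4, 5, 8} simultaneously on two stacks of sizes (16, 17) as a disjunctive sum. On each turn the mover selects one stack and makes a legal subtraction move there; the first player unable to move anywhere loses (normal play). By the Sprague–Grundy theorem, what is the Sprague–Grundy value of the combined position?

All stacks use S = {1, 2, 4, 5, 8}:
n :  0  1  2  3  4  5  6  7  8  9 10 11 12 13 14 15 16 17
G :  0  1  2  0  1  2  0  1  2  0  1  2  0  1  2  0  1  2
Stack A: G(16) = 1.
Stack B: G(17) = 2.
Combined Grundy value = 1 ⊕ 2 = 3.

3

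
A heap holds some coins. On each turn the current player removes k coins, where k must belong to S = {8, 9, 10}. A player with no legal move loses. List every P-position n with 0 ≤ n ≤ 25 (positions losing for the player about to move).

n :  0  1  2  3  4  5  6  7  8  9 10 11 12 13 14 15 16 17 18 19 20 21 22 23 24 25
G :  0  0  0  0  0  0  0  0  1  1  1  1  1  1  1  1  2  2  0  0  0  0  0  0  0  0
P-positions are exactly the n with G(n) = 0.

0, 1, 2, 3, 4, 5, 6, 7, 18, 19, 20, 21, 22, 23, 24, 25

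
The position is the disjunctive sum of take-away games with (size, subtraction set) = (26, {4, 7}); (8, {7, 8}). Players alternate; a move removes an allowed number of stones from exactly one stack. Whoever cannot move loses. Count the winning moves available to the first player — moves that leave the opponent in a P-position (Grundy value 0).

Stack A, S = {4, 7}:
n :  0  1  2  3  4  5  6  7  8  9 10 11 12 13 14 15 16 17 18 19 20 21 22 23 24 25 26
G :  0  0  0  0  1  1  1  1  2  2  2  0  0  0  0  1  1  1  1  2  2  2  0  0  0  0  1
G_A(26) = 1.
Stack B, S = {7, 8}:
n : 0 1 2 3 4 5 6 7 8
G : 0 0 0 0 0 0 0 1 1
G_B(8) = 1.
Combined Grundy value = 1 ⊕ 1 = 0.
A winning move leaves total XOR = 0, i.e. changes one component's Grundy value g to g ⊕ X where X is the current total.
Stack A: target g' = 1⊕0 = 1, but every legal move changes the Grundy value (mex property), so 0 moves.
Stack B: target g' = 1⊕0 = 1, but every legal move changes the Grundy value (mex property), so 0 moves.

0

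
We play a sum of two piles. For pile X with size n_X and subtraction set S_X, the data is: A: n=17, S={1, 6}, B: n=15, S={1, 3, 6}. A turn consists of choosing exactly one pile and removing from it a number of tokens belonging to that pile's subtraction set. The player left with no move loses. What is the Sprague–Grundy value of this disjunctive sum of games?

Pile A, S = {1, 6}:
n :  0  1  2  3  4  5  6  7  8  9 10 11 12 13 14 15 16 17
G :  0  1  0  1  0  1  2  0  1  0  1  0  1  2  0  1  0  1
G_A(17) = 1.
Pile B, S = {1, 3, 6}:
G(0) = 0
G(1) = mex{0} = 1
G(2) = mex{1} = 0
G(3) = mex{0,0} = 1
G(4) = mex{1,1} = 0
G(5) = mex{0,0} = 1
G(6) = mex{1,1,0} = 2
G(7) = mex{2,0,1} = 3
G(8) = mex{3,1,0} = 2
G(9) = mex{2,2,1} = 0
G(10) = mex{0,3,0} = 1
G(11) = mex{1,2,1} = 0
G(12) = mex{0,0,2} = 1
G(13) = mex{1,1,3} = 0
G(14) = mex{0,0,2} = 1
G(15) = mex{1,1,0} = 2
G_B(15) = 2.
Combined Grundy value = 1 ⊕ 2 = 3.

3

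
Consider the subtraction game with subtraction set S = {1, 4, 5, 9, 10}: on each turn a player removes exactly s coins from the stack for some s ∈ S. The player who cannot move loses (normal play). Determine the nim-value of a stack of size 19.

G(0) = 0
G(1) = mex{0} = 1
G(2) = mex{1} = 0
G(3) = mex{0} = 1
G(4) = mex{1,0} = 2
G(5) = mex{2,1,0} = 3
G(6) = mex{3,0,1} = 2
G(7) = mex{2,1,0} = 3
G(8) = mex{3,2,1} = 0
G(9) = mex{0,3,2,0} = 1
G(10) = mex{1,2,3,1,0} = 4
G(11) = mex{4,3,2,0,1} = 5
G(12) = mex{5,0,3,1,0} = 2
G(13) = mex{2,1,0,2,1} = 3
G(14) = mex{3,4,1,3,2} = 0
G(15) = mex{0,5,4,2,3} = 1
G(16) = mex{1,2,5,3,2} = 0
G(17) = mex{0,3,2,0,3} = 1
G(18) = mex{1,0,3,1,0} = 2
G(19) = mex{2,1,0,4,1} = 3

3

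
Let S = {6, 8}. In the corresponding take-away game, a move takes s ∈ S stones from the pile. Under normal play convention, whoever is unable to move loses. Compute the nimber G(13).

n :  0  1  2  3  4  5  6  7  8  9 10 11 12 13
G :  0  0  0  0  0  0  1  1  1  1  1  1  2  2

2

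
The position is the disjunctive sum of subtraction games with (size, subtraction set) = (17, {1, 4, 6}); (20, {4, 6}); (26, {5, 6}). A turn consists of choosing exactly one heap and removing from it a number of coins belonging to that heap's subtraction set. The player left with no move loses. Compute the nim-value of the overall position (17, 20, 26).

Heap A, S = {1, 4, 6}:
n :  0  1  2  3  4  5  6  7  8  9 10 11 12 13 14 15 16 17
G :  0  1  0  1  2  0  1  0  1  2  0  1  0  1  2  0  1  0
G_A(17) = 0.
Heap B, S = {4, 6}:
G(0) = 0
G(1) = mex{} = 0
G(2) = mex{} = 0
G(3) = mex{} = 0
G(4) = mex{0} = 1
G(5) = mex{0} = 1
G(6) = mex{0,0} = 1
G(7) = mex{0,0} = 1
G(8) = mex{1,0} = 2
G(9) = mex{1,0} = 2
G(10) = mex{1,1} = 0
G(11) = mex{1,1} = 0
G(12) = mex{2,1} = 0
G(13) = mex{2,1} = 0
G(14) = mex{0,2} = 1
G(15) = mex{0,2} = 1
G(16) = mex{0,0} = 1
G(17) = mex{0,0} = 1
G(18) = mex{1,0} = 2
G(19) = mex{1,0} = 2
G(20) = mex{1,1} = 0
G_B(20) = 0.
Heap C, S = {5, 6}:
n :  0  1  2  3  4  5  6  7  8  9 10 11 12 13 14 15 16 17 18 19 20 21 22 23 24 25 26
G :  0  0  0  0  0  1  1  1  1  1  2  0  0  0  0  0  1  1  1  1  1  2  0  0  0  0  0
G_C(26) = 0.
Combined Grundy value = 0 ⊕ 0 ⊕ 0 = 0.

0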